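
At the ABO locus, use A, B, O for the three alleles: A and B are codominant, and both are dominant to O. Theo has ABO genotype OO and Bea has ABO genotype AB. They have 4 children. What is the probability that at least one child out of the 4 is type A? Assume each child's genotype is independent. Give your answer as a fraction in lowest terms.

15/16

ABO cross OO × AB → 1/2 A, 1/2 B.
So P(type A) = 1/2 per child.
P(none) = (1/2)^4 = 1/16; P(at least one) = 1 − 1/16 = 15/16.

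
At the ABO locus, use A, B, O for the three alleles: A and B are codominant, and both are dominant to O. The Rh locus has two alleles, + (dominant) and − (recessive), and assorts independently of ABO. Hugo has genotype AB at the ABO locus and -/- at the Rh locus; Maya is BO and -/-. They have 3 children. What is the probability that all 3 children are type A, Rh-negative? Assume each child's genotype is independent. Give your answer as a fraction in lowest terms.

ABO cross AB × BO → 1/4 A, 1/2 B, 1/4 AB.
Rh cross -/- × -/- → 1 Rh-; so P(type A, Rh-negative) = 1/4 × 1 = 1/4 per child.
All 3 independent: (1/4)^3 = 1/64.

1/64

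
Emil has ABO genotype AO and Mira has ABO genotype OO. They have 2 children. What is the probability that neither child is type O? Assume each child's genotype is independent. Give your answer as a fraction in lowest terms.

1/4

ABO cross AO × OO → 1/2 O, 1/2 A.
So P(type O) = 1/2 per child.
P(not type O) = 1/2 for one child; (1/2)^2 = 1/4.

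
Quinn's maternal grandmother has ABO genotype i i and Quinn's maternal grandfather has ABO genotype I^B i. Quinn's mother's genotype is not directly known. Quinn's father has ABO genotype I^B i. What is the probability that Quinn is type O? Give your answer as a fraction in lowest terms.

3/8

Quinn's mother's ABO genotype from i i × I^B i: 1/2 I^B i, 1/2 i i.
Crossing each possibility with the father I^B i and summing P(type O): 1/2·1/4 + 1/2·1/2 = 3/8.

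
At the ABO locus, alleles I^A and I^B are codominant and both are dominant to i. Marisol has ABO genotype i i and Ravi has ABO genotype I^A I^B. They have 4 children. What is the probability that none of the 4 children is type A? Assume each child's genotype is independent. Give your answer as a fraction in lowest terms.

1/16

ABO cross i i × I^A I^B → 1/2 A, 1/2 B.
So P(type A) = 1/2 per child.
P(not type A) = 1/2 for one child; (1/2)^4 = 1/16.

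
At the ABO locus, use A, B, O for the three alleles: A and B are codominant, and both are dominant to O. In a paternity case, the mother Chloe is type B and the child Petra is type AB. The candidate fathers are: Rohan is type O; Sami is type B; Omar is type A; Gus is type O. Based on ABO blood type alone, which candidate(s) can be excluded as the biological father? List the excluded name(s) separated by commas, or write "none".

A candidate is excluded only if no genotype consistent with his phenotype could produce a type AB child with a type B mother.
Rohan (type O): no genotype consistent with that phenotype can produce a type-AB child with a type-B mother.
Sami (type B): no genotype consistent with that phenotype can produce a type-AB child with a type-B mother.
Gus (type O): no genotype consistent with that phenotype can produce a type-AB child with a type-B mother.

Rohan, Sami, Gus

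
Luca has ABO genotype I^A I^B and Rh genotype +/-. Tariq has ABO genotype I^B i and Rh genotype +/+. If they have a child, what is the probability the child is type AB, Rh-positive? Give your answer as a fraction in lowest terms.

1/4

ABO cross I^A I^B × I^B i → offspring phenotypes: 1/4 A, 1/2 B, 1/4 AB.
Rh cross +/- × +/+ → 1 Rh+.
Independent loci: P(type AB, Rh-positive) = 1/4 × 1 = 1/4.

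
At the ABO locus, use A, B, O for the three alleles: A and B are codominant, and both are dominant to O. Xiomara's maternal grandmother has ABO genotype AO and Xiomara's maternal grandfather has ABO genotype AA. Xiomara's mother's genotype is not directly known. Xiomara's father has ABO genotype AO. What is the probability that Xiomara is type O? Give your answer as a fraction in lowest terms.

1/8

Xiomara's mother's ABO genotype from AO × AA: 1/2 AA, 1/2 AO.
Crossing each possibility with the father AO and summing P(type O): 1/2·0 + 1/2·1/4 = 1/8.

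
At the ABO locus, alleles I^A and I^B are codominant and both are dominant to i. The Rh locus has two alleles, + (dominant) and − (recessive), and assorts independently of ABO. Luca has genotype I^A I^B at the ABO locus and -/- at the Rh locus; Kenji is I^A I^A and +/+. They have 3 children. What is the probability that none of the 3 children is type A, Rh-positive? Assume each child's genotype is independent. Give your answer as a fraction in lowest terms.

1/8

ABO cross I^A I^B × I^A I^A → 1/2 A, 1/2 AB.
Rh cross -/- × +/+ → 1 Rh+; so P(type A, Rh-positive) = 1/2 × 1 = 1/2 per child.
P(not type A, Rh-positive) = 1/2 for one child; (1/2)^3 = 1/8.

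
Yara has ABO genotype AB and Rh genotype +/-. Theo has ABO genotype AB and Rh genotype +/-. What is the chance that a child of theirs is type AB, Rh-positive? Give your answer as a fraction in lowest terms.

3/8

ABO cross AB × AB → offspring phenotypes: 1/4 A, 1/4 B, 1/2 AB.
Rh cross +/- × +/- → 3/4 Rh+, 1/4 Rh-.
Independent loci: P(type AB, Rh-positive) = 1/2 × 3/4 = 3/8.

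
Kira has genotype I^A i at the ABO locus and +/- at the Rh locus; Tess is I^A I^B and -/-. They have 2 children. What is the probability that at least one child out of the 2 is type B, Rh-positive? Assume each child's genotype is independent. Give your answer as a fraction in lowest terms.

15/64

ABO cross I^A i × I^A I^B → 1/2 A, 1/4 B, 1/4 AB.
Rh cross +/- × -/- → 1/2 Rh+, 1/2 Rh-; so P(type B, Rh-positive) = 1/4 × 1/2 = 1/8 per child.
P(none) = (7/8)^2 = 49/64; P(at least one) = 1 − 49/64 = 15/64.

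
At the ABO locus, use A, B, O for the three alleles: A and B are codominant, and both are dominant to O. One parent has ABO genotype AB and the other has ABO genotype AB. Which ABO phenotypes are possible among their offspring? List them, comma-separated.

Gametes from AB × AB give offspring ABO genotypes AA, AB, BB, i.e. phenotypes A, B, AB.

A, B, AB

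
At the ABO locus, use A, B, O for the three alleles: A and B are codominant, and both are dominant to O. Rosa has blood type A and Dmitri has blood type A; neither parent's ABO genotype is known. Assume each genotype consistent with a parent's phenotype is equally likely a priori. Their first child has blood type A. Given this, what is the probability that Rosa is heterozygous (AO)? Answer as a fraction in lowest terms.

Possible genotypes: Rosa ∈ {AA, AO}; Dmitri ∈ {AA, AO}.
Weight each parental genotype pair by prior × P(type-A child):
  AA × AA: posterior weight 4/15.
  AA × AO: posterior weight 4/15.
  AO × AA: posterior weight 4/15.
  AO × AO: posterior weight 1/5.
Sum the posterior weight over pairs where Rosa is AO: 7/15.

7/15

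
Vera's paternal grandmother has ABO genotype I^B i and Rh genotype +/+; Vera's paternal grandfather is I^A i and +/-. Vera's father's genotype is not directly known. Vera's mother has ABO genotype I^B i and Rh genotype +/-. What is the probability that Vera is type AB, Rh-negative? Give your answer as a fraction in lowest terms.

Vera's father's ABO genotype from I^B i × I^A i: 1/4 I^A I^B, 1/4 I^A i, 1/4 I^B i, 1/4 i i.
Crossing each possibility with the mother I^B i and summing P(type AB): 1/4·1/4 + 1/4·1/4 + 1/4·0 + 1/4·0 = 1/8.
Similarly for Rh via the father's Rh distribution: P(Rh-) = 1/8.
Independent loci: 1/8 × 1/8 = 1/64.

1/64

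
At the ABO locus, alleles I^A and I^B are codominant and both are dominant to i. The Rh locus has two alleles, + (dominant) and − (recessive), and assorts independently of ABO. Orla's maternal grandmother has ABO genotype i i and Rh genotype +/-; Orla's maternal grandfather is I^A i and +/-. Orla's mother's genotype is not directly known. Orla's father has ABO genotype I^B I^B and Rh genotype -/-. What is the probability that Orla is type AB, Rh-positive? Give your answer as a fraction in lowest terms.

1/8

Orla's mother's ABO genotype from i i × I^A i: 1/2 I^A i, 1/2 i i.
Crossing each possibility with the father I^B I^B and summing P(type AB): 1/2·1/2 + 1/2·0 = 1/4.
Similarly for Rh via the mother's Rh distribution: P(Rh+) = 1/2.
Independent loci: 1/4 × 1/2 = 1/8.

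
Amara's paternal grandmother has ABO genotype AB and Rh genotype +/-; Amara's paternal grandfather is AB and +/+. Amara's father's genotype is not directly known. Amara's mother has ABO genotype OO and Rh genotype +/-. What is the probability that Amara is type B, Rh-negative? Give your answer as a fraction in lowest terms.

1/16

Amara's father's ABO genotype from AB × AB: 1/4 AA, 1/2 AB, 1/4 BB.
Crossing each possibility with the mother OO and summing P(type B): 1/4·0 + 1/2·1/2 + 1/4·1 = 1/2.
Similarly for Rh via the father's Rh distribution: P(Rh-) = 1/8.
Independent loci: 1/2 × 1/8 = 1/16.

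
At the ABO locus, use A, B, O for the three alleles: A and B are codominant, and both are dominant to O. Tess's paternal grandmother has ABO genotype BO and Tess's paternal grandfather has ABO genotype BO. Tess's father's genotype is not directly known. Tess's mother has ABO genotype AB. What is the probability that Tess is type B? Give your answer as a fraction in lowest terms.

Tess's father's ABO genotype from BO × BO: 1/4 BB, 1/2 BO, 1/4 OO.
Crossing each possibility with the mother AB and summing P(type B): 1/4·1/2 + 1/2·1/2 + 1/4·1/2 = 1/2.

1/2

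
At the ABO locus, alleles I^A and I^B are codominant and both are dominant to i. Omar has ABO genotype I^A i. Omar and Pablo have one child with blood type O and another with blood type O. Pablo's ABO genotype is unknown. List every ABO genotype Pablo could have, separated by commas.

For each candidate genotype of Pablo, check whether crossing it with I^A i can produce every observed child phenotype.
  I^A I^A → possible child types {A} ✗
  I^A I^B → possible child types {A, B, AB} ✗
  I^A i → possible child types {O, A} ✓
  I^B I^B → possible child types {B, AB} ✗
  I^B i → possible child types {O, A, B, AB} ✓
  i i → possible child types {O, A} ✓

I^A i, I^B i, i i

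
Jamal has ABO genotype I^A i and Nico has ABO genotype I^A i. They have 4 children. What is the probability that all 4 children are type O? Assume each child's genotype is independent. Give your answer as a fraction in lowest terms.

1/256

ABO cross I^A i × I^A i → 1/4 O, 3/4 A.
So P(type O) = 1/4 per child.
All 4 independent: (1/4)^4 = 1/256.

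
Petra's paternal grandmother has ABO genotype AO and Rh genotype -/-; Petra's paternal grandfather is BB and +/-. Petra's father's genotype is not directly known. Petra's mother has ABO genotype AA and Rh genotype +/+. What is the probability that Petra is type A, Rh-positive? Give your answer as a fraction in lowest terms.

Petra's father's ABO genotype from AO × BB: 1/2 AB, 1/2 BO.
Crossing each possibility with the mother AA and summing P(type A): 1/2·1/2 + 1/2·1/2 = 1/2.
Similarly for Rh via the father's Rh distribution: P(Rh+) = 1.
Independent loci: 1/2 × 1 = 1/2.

1/2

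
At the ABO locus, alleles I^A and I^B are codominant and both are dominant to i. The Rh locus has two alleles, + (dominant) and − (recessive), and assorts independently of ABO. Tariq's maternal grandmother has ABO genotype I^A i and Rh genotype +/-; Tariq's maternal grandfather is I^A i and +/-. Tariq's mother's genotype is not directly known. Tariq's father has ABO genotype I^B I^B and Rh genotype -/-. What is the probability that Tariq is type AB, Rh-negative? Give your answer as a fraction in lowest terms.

1/4

Tariq's mother's ABO genotype from I^A i × I^A i: 1/4 I^A I^A, 1/2 I^A i, 1/4 i i.
Crossing each possibility with the father I^B I^B and summing P(type AB): 1/4·1 + 1/2·1/2 + 1/4·0 = 1/2.
Similarly for Rh via the mother's Rh distribution: P(Rh-) = 1/2.
Independent loci: 1/2 × 1/2 = 1/4.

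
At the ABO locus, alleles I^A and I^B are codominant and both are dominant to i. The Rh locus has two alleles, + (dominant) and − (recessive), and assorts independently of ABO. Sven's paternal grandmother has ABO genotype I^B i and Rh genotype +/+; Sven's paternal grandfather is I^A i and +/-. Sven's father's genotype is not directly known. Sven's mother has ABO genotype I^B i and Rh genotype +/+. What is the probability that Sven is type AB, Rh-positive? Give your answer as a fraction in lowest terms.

1/8

Sven's father's ABO genotype from I^B i × I^A i: 1/4 I^A I^B, 1/4 I^A i, 1/4 I^B i, 1/4 i i.
Crossing each possibility with the mother I^B i and summing P(type AB): 1/4·1/4 + 1/4·1/4 + 1/4·0 + 1/4·0 = 1/8.
Similarly for Rh via the father's Rh distribution: P(Rh+) = 1.
Independent loci: 1/8 × 1 = 1/8.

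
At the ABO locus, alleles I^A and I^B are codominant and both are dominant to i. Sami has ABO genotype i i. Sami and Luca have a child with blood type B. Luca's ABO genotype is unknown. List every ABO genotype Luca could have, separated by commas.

For each candidate genotype of Luca, check whether crossing it with i i can produce every observed child phenotype.
  I^A I^A → possible child types {A} ✗
  I^A I^B → possible child types {A, B} ✓
  I^A i → possible child types {O, A} ✗
  I^B I^B → possible child types {B} ✓
  I^B i → possible child types {O, B} ✓
  i i → possible child types {O} ✗

I^A I^B, I^B I^B, I^B i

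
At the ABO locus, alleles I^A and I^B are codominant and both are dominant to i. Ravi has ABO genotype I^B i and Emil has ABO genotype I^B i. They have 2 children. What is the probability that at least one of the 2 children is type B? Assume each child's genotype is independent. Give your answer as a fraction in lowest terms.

15/16

ABO cross I^B i × I^B i → 1/4 O, 3/4 B.
So P(type B) = 3/4 per child.
P(none) = (1/4)^2 = 1/16; P(at least one) = 1 − 1/16 = 15/16.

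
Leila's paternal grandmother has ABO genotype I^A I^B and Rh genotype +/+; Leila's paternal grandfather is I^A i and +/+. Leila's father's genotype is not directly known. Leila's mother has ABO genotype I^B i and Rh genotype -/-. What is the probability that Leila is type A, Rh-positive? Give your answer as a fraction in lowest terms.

Leila's father's ABO genotype from I^A I^B × I^A i: 1/4 I^A I^A, 1/4 I^A I^B, 1/4 I^A i, 1/4 I^B i.
Crossing each possibility with the mother I^B i and summing P(type A): 1/4·1/2 + 1/4·1/4 + 1/4·1/4 + 1/4·0 = 1/4.
Similarly for Rh via the father's Rh distribution: P(Rh+) = 1.
Independent loci: 1/4 × 1 = 1/4.

1/4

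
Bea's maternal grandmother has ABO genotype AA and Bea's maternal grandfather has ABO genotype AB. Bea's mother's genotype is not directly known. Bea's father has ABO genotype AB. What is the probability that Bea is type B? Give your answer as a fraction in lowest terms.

1/8

Bea's mother's ABO genotype from AA × AB: 1/2 AA, 1/2 AB.
Crossing each possibility with the father AB and summing P(type B): 1/2·0 + 1/2·1/4 = 1/8.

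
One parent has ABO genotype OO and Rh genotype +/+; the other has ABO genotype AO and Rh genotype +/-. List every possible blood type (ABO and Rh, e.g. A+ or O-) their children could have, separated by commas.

O+, A+

Gametes from OO × AO give offspring ABO genotypes AO, OO, i.e. phenotypes O, A.
Rh cross +/+ × +/- → phenotypes Rh+.
Combining independently: O+, A+.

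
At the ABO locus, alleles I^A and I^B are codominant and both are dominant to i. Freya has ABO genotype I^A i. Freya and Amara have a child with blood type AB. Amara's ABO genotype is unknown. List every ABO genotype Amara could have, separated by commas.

For each candidate genotype of Amara, check whether crossing it with I^A i can produce every observed child phenotype.
  I^A I^A → possible child types {A} ✗
  I^A I^B → possible child types {A, B, AB} ✓
  I^A i → possible child types {O, A} ✗
  I^B I^B → possible child types {B, AB} ✓
  I^B i → possible child types {O, A, B, AB} ✓
  i i → possible child types {O, A} ✗

I^A I^B, I^B I^B, I^B i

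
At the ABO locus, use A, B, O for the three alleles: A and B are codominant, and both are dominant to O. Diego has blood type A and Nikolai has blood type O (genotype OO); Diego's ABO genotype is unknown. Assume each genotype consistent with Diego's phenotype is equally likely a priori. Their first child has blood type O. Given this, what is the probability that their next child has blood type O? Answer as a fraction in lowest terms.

Possible genotypes: Diego ∈ {AA, AO}; Nikolai ∈ {OO}.
Weight each parental genotype pair by prior × P(type-O child):
  AO × OO: posterior weight 1; P(next child type O) = 1/2.
Weighted sum = 1/2.

1/2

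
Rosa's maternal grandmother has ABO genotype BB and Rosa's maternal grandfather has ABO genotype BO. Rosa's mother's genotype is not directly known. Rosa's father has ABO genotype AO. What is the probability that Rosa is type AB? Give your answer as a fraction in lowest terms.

Rosa's mother's ABO genotype from BB × BO: 1/2 BB, 1/2 BO.
Crossing each possibility with the father AO and summing P(type AB): 1/2·1/2 + 1/2·1/4 = 3/8.

3/8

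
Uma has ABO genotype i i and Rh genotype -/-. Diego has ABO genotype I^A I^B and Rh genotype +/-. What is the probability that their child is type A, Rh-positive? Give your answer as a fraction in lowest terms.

ABO cross i i × I^A I^B → offspring phenotypes: 1/2 A, 1/2 B.
Rh cross -/- × +/- → 1/2 Rh+, 1/2 Rh-.
Independent loci: P(type A, Rh-positive) = 1/2 × 1/2 = 1/4.

1/4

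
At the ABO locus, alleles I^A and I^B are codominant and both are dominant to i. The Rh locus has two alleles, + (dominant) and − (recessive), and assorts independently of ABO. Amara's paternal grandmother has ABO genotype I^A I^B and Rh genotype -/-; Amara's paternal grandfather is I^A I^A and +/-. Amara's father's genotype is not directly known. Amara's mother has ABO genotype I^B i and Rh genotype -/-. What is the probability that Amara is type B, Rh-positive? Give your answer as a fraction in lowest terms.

1/16

Amara's father's ABO genotype from I^A I^B × I^A I^A: 1/2 I^A I^A, 1/2 I^A I^B.
Crossing each possibility with the mother I^B i and summing P(type B): 1/2·0 + 1/2·1/2 = 1/4.
Similarly for Rh via the father's Rh distribution: P(Rh+) = 1/4.
Independent loci: 1/4 × 1/4 = 1/16.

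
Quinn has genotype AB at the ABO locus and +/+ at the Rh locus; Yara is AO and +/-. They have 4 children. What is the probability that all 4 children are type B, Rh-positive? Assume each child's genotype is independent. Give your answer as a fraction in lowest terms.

ABO cross AB × AO → 1/2 A, 1/4 B, 1/4 AB.
Rh cross +/+ × +/- → 1 Rh+; so P(type B, Rh-positive) = 1/4 × 1 = 1/4 per child.
All 4 independent: (1/4)^4 = 1/256.

1/256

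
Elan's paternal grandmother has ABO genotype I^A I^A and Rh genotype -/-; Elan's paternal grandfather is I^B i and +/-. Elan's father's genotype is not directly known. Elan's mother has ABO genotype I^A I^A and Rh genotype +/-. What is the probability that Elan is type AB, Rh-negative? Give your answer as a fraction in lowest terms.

Elan's father's ABO genotype from I^A I^A × I^B i: 1/2 I^A I^B, 1/2 I^A i.
Crossing each possibility with the mother I^A I^A and summing P(type AB): 1/2·1/2 + 1/2·0 = 1/4.
Similarly for Rh via the father's Rh distribution: P(Rh-) = 3/8.
Independent loci: 1/4 × 3/8 = 3/32.

3/32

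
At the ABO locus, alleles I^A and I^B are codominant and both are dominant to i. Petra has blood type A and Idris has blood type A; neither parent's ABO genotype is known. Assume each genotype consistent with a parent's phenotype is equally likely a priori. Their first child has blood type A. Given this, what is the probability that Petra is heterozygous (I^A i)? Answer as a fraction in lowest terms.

7/15

Possible genotypes: Petra ∈ {I^A I^A, I^A i}; Idris ∈ {I^A I^A, I^A i}.
Weight each parental genotype pair by prior × P(type-A child):
  I^A I^A × I^A I^A: posterior weight 4/15.
  I^A I^A × I^A i: posterior weight 4/15.
  I^A i × I^A I^A: posterior weight 4/15.
  I^A i × I^A i: posterior weight 1/5.
Sum the posterior weight over pairs where Petra is I^A i: 7/15.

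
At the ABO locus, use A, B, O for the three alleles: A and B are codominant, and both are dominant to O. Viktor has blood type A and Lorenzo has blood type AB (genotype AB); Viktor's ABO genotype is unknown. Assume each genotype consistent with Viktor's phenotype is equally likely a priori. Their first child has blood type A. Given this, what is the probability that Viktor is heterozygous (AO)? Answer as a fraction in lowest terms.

1/2

Possible genotypes: Viktor ∈ {AA, AO}; Lorenzo ∈ {AB}.
Weight each parental genotype pair by prior × P(type-A child):
  AA × AB: posterior weight 1/2.
  AO × AB: posterior weight 1/2.
Sum the posterior weight over pairs where Viktor is AO: 1/2.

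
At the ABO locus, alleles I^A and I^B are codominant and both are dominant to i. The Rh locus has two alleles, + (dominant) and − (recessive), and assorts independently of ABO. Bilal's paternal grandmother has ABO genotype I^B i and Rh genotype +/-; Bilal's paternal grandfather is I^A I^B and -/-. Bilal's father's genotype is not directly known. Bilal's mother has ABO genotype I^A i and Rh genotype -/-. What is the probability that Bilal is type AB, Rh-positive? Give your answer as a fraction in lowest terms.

1/16

Bilal's father's ABO genotype from I^B i × I^A I^B: 1/4 I^A I^B, 1/4 I^A i, 1/4 I^B I^B, 1/4 I^B i.
Crossing each possibility with the mother I^A i and summing P(type AB): 1/4·1/4 + 1/4·0 + 1/4·1/2 + 1/4·1/4 = 1/4.
Similarly for Rh via the father's Rh distribution: P(Rh+) = 1/4.
Independent loci: 1/4 × 1/4 = 1/16.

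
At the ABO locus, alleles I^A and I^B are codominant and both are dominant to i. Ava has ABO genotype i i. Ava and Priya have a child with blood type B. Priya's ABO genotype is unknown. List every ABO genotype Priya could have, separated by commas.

I^A I^B, I^B I^B, I^B i

For each candidate genotype of Priya, check whether crossing it with i i can produce every observed child phenotype.
  I^A I^A → possible child types {A} ✗
  I^A I^B → possible child types {A, B} ✓
  I^A i → possible child types {O, A} ✗
  I^B I^B → possible child types {B} ✓
  I^B i → possible child types {O, B} ✓
  i i → possible child types {O} ✗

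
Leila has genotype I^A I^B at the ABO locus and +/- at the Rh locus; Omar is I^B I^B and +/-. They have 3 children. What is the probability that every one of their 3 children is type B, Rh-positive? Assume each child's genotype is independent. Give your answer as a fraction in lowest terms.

ABO cross I^A I^B × I^B I^B → 1/2 B, 1/2 AB.
Rh cross +/- × +/- → 3/4 Rh+, 1/4 Rh-; so P(type B, Rh-positive) = 1/2 × 3/4 = 3/8 per child.
All 3 independent: (3/8)^3 = 27/512.

27/512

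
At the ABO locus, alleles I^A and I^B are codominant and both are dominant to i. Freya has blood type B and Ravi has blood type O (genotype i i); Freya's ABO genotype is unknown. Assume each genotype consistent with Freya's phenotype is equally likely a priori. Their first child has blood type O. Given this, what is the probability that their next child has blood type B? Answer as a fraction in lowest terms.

1/2

Possible genotypes: Freya ∈ {I^B I^B, I^B i}; Ravi ∈ {i i}.
Weight each parental genotype pair by prior × P(type-O child):
  I^B i × i i: posterior weight 1; P(next child type B) = 1/2.
Weighted sum = 1/2.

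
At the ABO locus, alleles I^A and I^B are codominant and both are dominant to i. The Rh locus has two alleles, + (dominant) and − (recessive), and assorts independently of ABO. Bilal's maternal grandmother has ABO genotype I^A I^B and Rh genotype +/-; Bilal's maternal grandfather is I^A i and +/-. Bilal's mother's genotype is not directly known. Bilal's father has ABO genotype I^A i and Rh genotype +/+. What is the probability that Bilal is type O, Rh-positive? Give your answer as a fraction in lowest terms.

Bilal's mother's ABO genotype from I^A I^B × I^A i: 1/4 I^A I^A, 1/4 I^A I^B, 1/4 I^A i, 1/4 I^B i.
Crossing each possibility with the father I^A i and summing P(type O): 1/4·0 + 1/4·0 + 1/4·1/4 + 1/4·1/4 = 1/8.
Similarly for Rh via the mother's Rh distribution: P(Rh+) = 1.
Independent loci: 1/8 × 1 = 1/8.

1/8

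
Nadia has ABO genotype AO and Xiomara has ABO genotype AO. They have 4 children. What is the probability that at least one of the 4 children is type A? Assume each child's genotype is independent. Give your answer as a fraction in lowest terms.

ABO cross AO × AO → 1/4 O, 3/4 A.
So P(type A) = 3/4 per child.
P(none) = (1/4)^4 = 1/256; P(at least one) = 1 − 1/256 = 255/256.

255/256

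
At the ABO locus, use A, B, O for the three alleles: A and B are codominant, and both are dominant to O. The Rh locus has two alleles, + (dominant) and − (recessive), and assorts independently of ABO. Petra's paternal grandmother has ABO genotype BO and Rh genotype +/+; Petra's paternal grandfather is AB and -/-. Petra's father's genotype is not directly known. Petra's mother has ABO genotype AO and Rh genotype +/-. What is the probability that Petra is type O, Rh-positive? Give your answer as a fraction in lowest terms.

3/32

Petra's father's ABO genotype from BO × AB: 1/4 AB, 1/4 AO, 1/4 BB, 1/4 BO.
Crossing each possibility with the mother AO and summing P(type O): 1/4·0 + 1/4·1/4 + 1/4·0 + 1/4·1/4 = 1/8.
Similarly for Rh via the father's Rh distribution: P(Rh+) = 3/4.
Independent loci: 1/8 × 3/4 = 3/32.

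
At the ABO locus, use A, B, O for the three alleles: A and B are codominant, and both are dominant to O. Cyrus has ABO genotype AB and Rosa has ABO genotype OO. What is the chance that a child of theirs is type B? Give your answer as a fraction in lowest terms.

1/2

ABO cross AB × OO → offspring phenotypes: 1/2 A, 1/2 B.
So P(type B) = 1/2.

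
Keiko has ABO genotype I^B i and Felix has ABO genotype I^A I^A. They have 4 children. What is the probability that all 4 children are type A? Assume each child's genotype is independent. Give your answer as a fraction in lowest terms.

ABO cross I^B i × I^A I^A → 1/2 A, 1/2 AB.
So P(type A) = 1/2 per child.
All 4 independent: (1/2)^4 = 1/16.

1/16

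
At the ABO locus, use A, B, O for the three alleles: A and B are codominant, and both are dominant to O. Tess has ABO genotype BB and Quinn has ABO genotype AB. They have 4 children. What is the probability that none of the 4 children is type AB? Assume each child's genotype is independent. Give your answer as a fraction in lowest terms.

ABO cross BB × AB → 1/2 B, 1/2 AB.
So P(type AB) = 1/2 per child.
P(not type AB) = 1/2 for one child; (1/2)^4 = 1/16.

1/16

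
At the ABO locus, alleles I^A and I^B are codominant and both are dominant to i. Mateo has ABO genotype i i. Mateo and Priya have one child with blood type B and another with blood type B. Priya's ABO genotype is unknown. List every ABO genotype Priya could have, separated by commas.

I^A I^B, I^B I^B, I^B i

For each candidate genotype of Priya, check whether crossing it with i i can produce every observed child phenotype.
  I^A I^A → possible child types {A} ✗
  I^A I^B → possible child types {A, B} ✓
  I^A i → possible child types {O, A} ✗
  I^B I^B → possible child types {B} ✓
  I^B i → possible child types {O, B} ✓
  i i → possible child types {O} ✗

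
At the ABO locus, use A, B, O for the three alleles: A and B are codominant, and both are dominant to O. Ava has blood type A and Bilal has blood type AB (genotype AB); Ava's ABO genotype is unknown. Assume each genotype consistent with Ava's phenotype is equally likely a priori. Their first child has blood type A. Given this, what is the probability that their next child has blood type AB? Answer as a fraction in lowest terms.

3/8

Possible genotypes: Ava ∈ {AA, AO}; Bilal ∈ {AB}.
Weight each parental genotype pair by prior × P(type-A child):
  AA × AB: posterior weight 1/2; P(next child type AB) = 1/2.
  AO × AB: posterior weight 1/2; P(next child type AB) = 1/4.
Weighted sum = 3/8.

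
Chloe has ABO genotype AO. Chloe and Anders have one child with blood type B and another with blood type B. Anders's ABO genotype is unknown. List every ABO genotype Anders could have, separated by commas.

AB, BB, BO

For each candidate genotype of Anders, check whether crossing it with AO can produce every observed child phenotype.
  AA → possible child types {A} ✗
  AB → possible child types {A, B, AB} ✓
  AO → possible child types {O, A} ✗
  BB → possible child types {B, AB} ✓
  BO → possible child types {O, A, B, AB} ✓
  OO → possible child types {O, A} ✗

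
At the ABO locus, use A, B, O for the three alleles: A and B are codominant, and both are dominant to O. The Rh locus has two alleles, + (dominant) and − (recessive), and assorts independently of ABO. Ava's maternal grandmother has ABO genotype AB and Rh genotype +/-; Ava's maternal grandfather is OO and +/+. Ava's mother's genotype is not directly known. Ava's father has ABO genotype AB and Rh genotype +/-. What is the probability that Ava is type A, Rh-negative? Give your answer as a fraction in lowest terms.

Ava's mother's ABO genotype from AB × OO: 1/2 AO, 1/2 BO.
Crossing each possibility with the father AB and summing P(type A): 1/2·1/2 + 1/2·1/4 = 3/8.
Similarly for Rh via the mother's Rh distribution: P(Rh-) = 1/8.
Independent loci: 3/8 × 1/8 = 3/64.

3/64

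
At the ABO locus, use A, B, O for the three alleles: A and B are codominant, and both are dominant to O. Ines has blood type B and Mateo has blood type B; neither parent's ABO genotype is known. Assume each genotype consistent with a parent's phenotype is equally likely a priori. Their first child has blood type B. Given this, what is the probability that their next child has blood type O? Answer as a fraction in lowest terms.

Possible genotypes: Ines ∈ {BB, BO}; Mateo ∈ {BB, BO}.
Weight each parental genotype pair by prior × P(type-B child):
  BB × BB: posterior weight 4/15; P(next child type O) = 0.
  BB × BO: posterior weight 4/15; P(next child type O) = 0.
  BO × BB: posterior weight 4/15; P(next child type O) = 0.
  BO × BO: posterior weight 1/5; P(next child type O) = 1/4.
Weighted sum = 1/20.

1/20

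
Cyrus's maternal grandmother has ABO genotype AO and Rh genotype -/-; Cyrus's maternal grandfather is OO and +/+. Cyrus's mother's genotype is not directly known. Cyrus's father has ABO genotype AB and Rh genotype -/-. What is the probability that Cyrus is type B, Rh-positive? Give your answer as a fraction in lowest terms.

3/16

Cyrus's mother's ABO genotype from AO × OO: 1/2 AO, 1/2 OO.
Crossing each possibility with the father AB and summing P(type B): 1/2·1/4 + 1/2·1/2 = 3/8.
Similarly for Rh via the mother's Rh distribution: P(Rh+) = 1/2.
Independent loci: 3/8 × 1/2 = 3/16.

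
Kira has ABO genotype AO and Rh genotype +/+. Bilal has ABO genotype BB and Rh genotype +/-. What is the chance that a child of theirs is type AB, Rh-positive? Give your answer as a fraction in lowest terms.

ABO cross AO × BB → offspring phenotypes: 1/2 B, 1/2 AB.
Rh cross +/+ × +/- → 1 Rh+.
Independent loci: P(type AB, Rh-positive) = 1/2 × 1 = 1/2.

1/2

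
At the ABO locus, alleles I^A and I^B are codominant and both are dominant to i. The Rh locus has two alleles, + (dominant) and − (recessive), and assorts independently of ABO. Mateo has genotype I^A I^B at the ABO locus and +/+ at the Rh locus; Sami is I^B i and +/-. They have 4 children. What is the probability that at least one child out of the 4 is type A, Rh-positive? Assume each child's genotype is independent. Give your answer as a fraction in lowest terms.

ABO cross I^A I^B × I^B i → 1/4 A, 1/2 B, 1/4 AB.
Rh cross +/+ × +/- → 1 Rh+; so P(type A, Rh-positive) = 1/4 × 1 = 1/4 per child.
P(none) = (3/4)^4 = 81/256; P(at least one) = 1 − 81/256 = 175/256.

175/256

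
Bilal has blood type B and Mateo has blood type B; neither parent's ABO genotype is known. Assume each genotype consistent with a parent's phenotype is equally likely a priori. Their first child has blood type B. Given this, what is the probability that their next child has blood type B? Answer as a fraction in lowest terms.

Possible genotypes: Bilal ∈ {I^B I^B, I^B i}; Mateo ∈ {I^B I^B, I^B i}.
Weight each parental genotype pair by prior × P(type-B child):
  I^B I^B × I^B I^B: posterior weight 4/15; P(next child type B) = 1.
  I^B I^B × I^B i: posterior weight 4/15; P(next child type B) = 1.
  I^B i × I^B I^B: posterior weight 4/15; P(next child type B) = 1.
  I^B i × I^B i: posterior weight 1/5; P(next child type B) = 3/4.
Weighted sum = 19/20.

19/20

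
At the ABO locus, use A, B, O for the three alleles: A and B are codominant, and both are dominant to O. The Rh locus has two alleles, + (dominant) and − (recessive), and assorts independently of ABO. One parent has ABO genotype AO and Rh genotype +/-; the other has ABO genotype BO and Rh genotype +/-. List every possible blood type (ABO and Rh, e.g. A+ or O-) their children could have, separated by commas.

O+, O-, A+, A-, B+, B-, AB+, AB-

Gametes from AO × BO give offspring ABO genotypes AB, AO, BO, OO, i.e. phenotypes O, A, B, AB.
Rh cross +/- × +/- → phenotypes Rh+, Rh-.
Combining independently: O+, O-, A+, A-, B+, B-, AB+, AB-.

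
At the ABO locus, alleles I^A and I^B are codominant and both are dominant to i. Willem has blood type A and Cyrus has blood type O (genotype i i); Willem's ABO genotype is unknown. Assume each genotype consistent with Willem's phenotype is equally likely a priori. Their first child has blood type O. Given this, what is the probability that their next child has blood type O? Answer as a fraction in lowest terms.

1/2

Possible genotypes: Willem ∈ {I^A I^A, I^A i}; Cyrus ∈ {i i}.
Weight each parental genotype pair by prior × P(type-O child):
  I^A i × i i: posterior weight 1; P(next child type O) = 1/2.
Weighted sum = 1/2.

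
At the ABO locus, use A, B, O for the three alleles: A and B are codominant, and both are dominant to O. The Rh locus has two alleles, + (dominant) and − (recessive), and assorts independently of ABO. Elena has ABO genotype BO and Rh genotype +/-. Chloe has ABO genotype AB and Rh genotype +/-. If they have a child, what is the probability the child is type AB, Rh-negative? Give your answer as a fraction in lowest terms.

ABO cross BO × AB → offspring phenotypes: 1/4 A, 1/2 B, 1/4 AB.
Rh cross +/- × +/- → 3/4 Rh+, 1/4 Rh-.
Independent loci: P(type AB, Rh-negative) = 1/4 × 1/4 = 1/16.

1/16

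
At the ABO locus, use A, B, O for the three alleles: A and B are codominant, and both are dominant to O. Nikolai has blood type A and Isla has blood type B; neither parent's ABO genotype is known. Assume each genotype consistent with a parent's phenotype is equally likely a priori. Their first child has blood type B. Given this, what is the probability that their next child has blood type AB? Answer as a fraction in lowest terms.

5/12

Possible genotypes: Nikolai ∈ {AA, AO}; Isla ∈ {BB, BO}.
Weight each parental genotype pair by prior × P(type-B child):
  AO × BB: posterior weight 2/3; P(next child type AB) = 1/2.
  AO × BO: posterior weight 1/3; P(next child type AB) = 1/4.
Weighted sum = 5/12.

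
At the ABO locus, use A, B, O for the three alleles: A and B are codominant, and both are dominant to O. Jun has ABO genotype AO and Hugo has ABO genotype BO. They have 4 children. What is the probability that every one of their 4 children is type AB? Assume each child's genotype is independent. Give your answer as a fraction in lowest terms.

ABO cross AO × BO → 1/4 O, 1/4 A, 1/4 B, 1/4 AB.
So P(type AB) = 1/4 per child.
All 4 independent: (1/4)^4 = 1/256.

1/256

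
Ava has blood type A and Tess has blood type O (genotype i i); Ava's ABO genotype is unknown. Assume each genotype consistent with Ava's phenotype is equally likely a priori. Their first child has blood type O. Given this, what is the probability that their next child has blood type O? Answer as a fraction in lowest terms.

1/2

Possible genotypes: Ava ∈ {I^A I^A, I^A i}; Tess ∈ {i i}.
Weight each parental genotype pair by prior × P(type-O child):
  I^A i × i i: posterior weight 1; P(next child type O) = 1/2.
Weighted sum = 1/2.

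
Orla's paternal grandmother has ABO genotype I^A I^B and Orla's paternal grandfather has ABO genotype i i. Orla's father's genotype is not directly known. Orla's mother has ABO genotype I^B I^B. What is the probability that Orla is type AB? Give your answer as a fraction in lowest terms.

1/4

Orla's father's ABO genotype from I^A I^B × i i: 1/2 I^A i, 1/2 I^B i.
Crossing each possibility with the mother I^B I^B and summing P(type AB): 1/2·1/2 + 1/2·0 = 1/4.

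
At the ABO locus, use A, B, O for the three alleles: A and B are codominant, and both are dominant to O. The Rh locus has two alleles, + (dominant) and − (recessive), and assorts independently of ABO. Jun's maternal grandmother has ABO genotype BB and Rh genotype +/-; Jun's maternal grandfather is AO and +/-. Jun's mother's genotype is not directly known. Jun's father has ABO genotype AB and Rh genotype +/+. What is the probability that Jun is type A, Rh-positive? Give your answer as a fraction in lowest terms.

Jun's mother's ABO genotype from BB × AO: 1/2 AB, 1/2 BO.
Crossing each possibility with the father AB and summing P(type A): 1/2·1/4 + 1/2·1/4 = 1/4.
Similarly for Rh via the mother's Rh distribution: P(Rh+) = 1.
Independent loci: 1/4 × 1 = 1/4.

1/4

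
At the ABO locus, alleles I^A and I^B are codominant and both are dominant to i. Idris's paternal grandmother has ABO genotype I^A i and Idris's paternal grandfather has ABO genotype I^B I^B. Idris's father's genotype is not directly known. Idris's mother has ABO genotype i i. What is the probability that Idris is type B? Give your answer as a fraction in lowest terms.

1/2

Idris's father's ABO genotype from I^A i × I^B I^B: 1/2 I^A I^B, 1/2 I^B i.
Crossing each possibility with the mother i i and summing P(type B): 1/2·1/2 + 1/2·1/2 = 1/2.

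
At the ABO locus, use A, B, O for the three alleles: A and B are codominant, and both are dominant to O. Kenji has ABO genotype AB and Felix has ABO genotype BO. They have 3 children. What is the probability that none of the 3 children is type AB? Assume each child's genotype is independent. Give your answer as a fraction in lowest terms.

ABO cross AB × BO → 1/4 A, 1/2 B, 1/4 AB.
So P(type AB) = 1/4 per child.
P(not type AB) = 3/4 for one child; (3/4)^3 = 27/64.

27/64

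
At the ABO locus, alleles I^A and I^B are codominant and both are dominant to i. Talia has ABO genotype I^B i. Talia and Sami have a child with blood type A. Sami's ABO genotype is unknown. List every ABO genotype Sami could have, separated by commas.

For each candidate genotype of Sami, check whether crossing it with I^B i can produce every observed child phenotype.
  I^A I^A → possible child types {A, AB} ✓
  I^A I^B → possible child types {A, B, AB} ✓
  I^A i → possible child types {O, A, B, AB} ✓
  I^B I^B → possible child types {B} ✗
  I^B i → possible child types {O, B} ✗
  i i → possible child types {O, B} ✗

I^A I^A, I^A I^B, I^A i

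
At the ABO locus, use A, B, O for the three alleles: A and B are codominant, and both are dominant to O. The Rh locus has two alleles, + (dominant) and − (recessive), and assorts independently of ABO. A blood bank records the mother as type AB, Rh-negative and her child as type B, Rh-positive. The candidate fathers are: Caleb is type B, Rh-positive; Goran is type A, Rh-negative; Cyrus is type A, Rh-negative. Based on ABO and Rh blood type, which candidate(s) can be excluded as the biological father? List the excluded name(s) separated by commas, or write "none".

A candidate is excluded only if no genotype consistent with his phenotype could produce a type B, Rh-positive child with a type AB, Rh-negative mother.
Goran (type A, Rh-): no genotype consistent with that phenotype can produce a type-B Rh+ child with a type-AB mother.
Cyrus (type A, Rh-): no genotype consistent with that phenotype can produce a type-B Rh+ child with a type-AB mother.

Goran, Cyrus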